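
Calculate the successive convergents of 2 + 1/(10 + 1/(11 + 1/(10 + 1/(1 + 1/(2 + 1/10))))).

2/1, 21/10, 233/111, 2351/1120, 2584/1231, 7519/3582, 77774/37051

Using the convergent recurrence p_i = a_i*p_{i-1} + p_{i-2}, q_i = a_i*q_{i-1} + q_{i-2} with p_{-2}=0, p_{-1}=1, q_{-2}=1, q_{-1}=0:
  i=0: a_0=2, p_0 = 2*1 + 0 = 2, q_0 = 2*0 + 1 = 1.
  i=1: a_1=10, p_1 = 10*2 + 1 = 21, q_1 = 10*1 + 0 = 10.
  i=2: a_2=11, p_2 = 11*21 + 2 = 233, q_2 = 11*10 + 1 = 111.
  i=3: a_3=10, p_3 = 10*233 + 21 = 2351, q_3 = 10*111 + 10 = 1120.
  i=4: a_4=1, p_4 = 1*2351 + 233 = 2584, q_4 = 1*1120 + 111 = 1231.
  i=5: a_5=2, p_5 = 2*2584 + 2351 = 7519, q_5 = 2*1231 + 1120 = 3582.
  i=6: a_6=10, p_6 = 10*7519 + 2584 = 77774, q_6 = 10*3582 + 1231 = 37051.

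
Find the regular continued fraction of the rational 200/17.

Run the Euclidean algorithm on 200 and 17; the successive quotients are the partial quotients a_0, a_1, ... (each step inverts the fractional part left over by the previous one):
  200 = 11*17 + 13, so a_0 = 11.
  17 = 1*13 + 4, so a_1 = 1.
  13 = 3*4 + 1, so a_2 = 3.
  4 = 4*1 + 0, so a_3 = 4.
The remainder reaches 0 after 4 divisions, so the expansion has 4 partial quotients, read off in order.

[11; 1, 3, 4]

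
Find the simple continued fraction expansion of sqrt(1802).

Write x_i = (sqrt(1802) + m_i)/d_i with (m_0, d_0) = (0, 1). a_0 = floor(sqrt(1802)) = 42, since 42^2 = 1764 <= 1802 < 1849 = 43^2.
Iterate m_{i+1} = d_i*a_i - m_i, d_{i+1} = (1802 - m_{i+1}^2)/d_i, a_{i+1} = floor((a_0 + m_{i+1})/d_{i+1}):
  m_1 = 1*42 - 0 = 42, d_1 = (1802 - 42^2)/1 = 38/1 = 38, a_1 = floor((42 + 42)/38) = 2.
  m_2 = 38*2 - 42 = 34, d_2 = (1802 - 34^2)/38 = 646/38 = 17, a_2 = floor((42 + 34)/17) = 4.
  m_3 = 17*4 - 34 = 34, d_3 = (1802 - 34^2)/17 = 646/17 = 38, a_3 = floor((42 + 34)/38) = 2.
  m_4 = 38*2 - 34 = 42, d_4 = (1802 - 42^2)/38 = 38/38 = 1, a_4 = floor((42 + 42)/1) = 84.
  m_5 = 1*84 - 42 = 42, d_5 = (1802 - 42^2)/1 = 38/1 = 38: (m_5, d_5) = (m_1, d_1) = (42, 38), so from here the quotients repeat a_1, ..., a_4; the period length is 4.
Hence the expansion of sqrt(1802) is a_0 = 42 followed by the repeating block 2, 4, 2, 84 (period 4).

[42; (2, 4, 2, 84)]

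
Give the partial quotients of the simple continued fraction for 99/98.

[1; 98]

Run the Euclidean algorithm on 99 and 98; the successive quotients are the partial quotients a_0, a_1, ... (each step inverts the fractional part left over by the previous one):
  99 = 1*98 + 1, so a_0 = 1.
  98 = 98*1 + 0, so a_1 = 98.
The remainder reaches 0 after 2 divisions, so the expansion has 2 partial quotients, read off in order.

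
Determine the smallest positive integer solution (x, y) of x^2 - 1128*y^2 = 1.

(x, y) = (2351, 70)

First expand sqrt(1128) as a continued fraction. With x_i = (sqrt(1128) + m_i)/d_i and (m_0, d_0) = (0, 1): a_0 = floor(sqrt(1128)) = 33, since 33^2 = 1089 <= 1128 < 1156 = 34^2.
Iterate m_{i+1} = d_i*a_i - m_i, d_{i+1} = (1128 - m_{i+1}^2)/d_i, a_{i+1} = floor((a_0 + m_{i+1})/d_{i+1}):
  m_1 = 1*33 - 0 = 33, d_1 = (1128 - 33^2)/1 = 39/1 = 39, a_1 = floor((33 + 33)/39) = 1.
  m_2 = 39*1 - 33 = 6, d_2 = (1128 - 6^2)/39 = 1092/39 = 28, a_2 = floor((33 + 6)/28) = 1.
  m_3 = 28*1 - 6 = 22, d_3 = (1128 - 22^2)/28 = 644/28 = 23, a_3 = floor((33 + 22)/23) = 2.
  m_4 = 23*2 - 22 = 24, d_4 = (1128 - 24^2)/23 = 552/23 = 24, a_4 = floor((33 + 24)/24) = 2.
  m_5 = 24*2 - 24 = 24, d_5 = (1128 - 24^2)/24 = 552/24 = 23, a_5 = floor((33 + 24)/23) = 2.
  m_6 = 23*2 - 24 = 22, d_6 = (1128 - 22^2)/23 = 644/23 = 28, a_6 = floor((33 + 22)/28) = 1.
  m_7 = 28*1 - 22 = 6, d_7 = (1128 - 6^2)/28 = 1092/28 = 39, a_7 = floor((33 + 6)/39) = 1.
  m_8 = 39*1 - 6 = 33, d_8 = (1128 - 33^2)/39 = 39/39 = 1, a_8 = floor((33 + 33)/1) = 66.
  m_9 = 1*66 - 33 = 33, d_9 = (1128 - 33^2)/1 = 39/1 = 39: (m_9, d_9) = (m_1, d_1) = (33, 39), so from here the quotients repeat a_1, ..., a_8; the period length is 8.
So sqrt(1128) = [33; (1, 1, 2, 2, 2, 1, 1, 66)] with period length k = 8.
k is even, so the fundamental solution of x^2 - 1128y^2 = 1 is (p_{k-1}, q_{k-1}) = (p_7, q_7); compute convergents through index 7.
Convergents (p_i = a_i*p_{i-1} + p_{i-2}, q_i = a_i*q_{i-1} + q_{i-2} with p_{-2}=0, p_{-1}=1, q_{-2}=1, q_{-1}=0):
  i=0: a_0=33, p_0 = 33*1 + 0 = 33, q_0 = 33*0 + 1 = 1.
  i=1: a_1=1, p_1 = 1*33 + 1 = 34, q_1 = 1*1 + 0 = 1.
  i=2: a_2=1, p_2 = 1*34 + 33 = 67, q_2 = 1*1 + 1 = 2.
  i=3: a_3=2, p_3 = 2*67 + 34 = 168, q_3 = 2*2 + 1 = 5.
  i=4: a_4=2, p_4 = 2*168 + 67 = 403, q_4 = 2*5 + 2 = 12.
  i=5: a_5=2, p_5 = 2*403 + 168 = 974, q_5 = 2*12 + 5 = 29.
  i=6: a_6=1, p_6 = 1*974 + 403 = 1377, q_6 = 1*29 + 12 = 41.
  i=7: a_7=1, p_7 = 1*1377 + 974 = 2351, q_7 = 1*41 + 29 = 70.
Check: 2351^2 - 1128*70^2 = 5527201 - 5527200 = 1, so (x, y) = (2351, 70) solves the equation, and by the theorem it is the least positive solution.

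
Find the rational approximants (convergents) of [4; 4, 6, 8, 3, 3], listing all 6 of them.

Using the convergent recurrence p_i = a_i*p_{i-1} + p_{i-2}, q_i = a_i*q_{i-1} + q_{i-2} with p_{-2}=0, p_{-1}=1, q_{-2}=1, q_{-1}=0:
  i=0: a_0=4, p_0 = 4*1 + 0 = 4, q_0 = 4*0 + 1 = 1.
  i=1: a_1=4, p_1 = 4*4 + 1 = 17, q_1 = 4*1 + 0 = 4.
  i=2: a_2=6, p_2 = 6*17 + 4 = 106, q_2 = 6*4 + 1 = 25.
  i=3: a_3=8, p_3 = 8*106 + 17 = 865, q_3 = 8*25 + 4 = 204.
  i=4: a_4=3, p_4 = 3*865 + 106 = 2701, q_4 = 3*204 + 25 = 637.
  i=5: a_5=3, p_5 = 3*2701 + 865 = 8968, q_5 = 3*637 + 204 = 2115.

4/1, 17/4, 106/25, 865/204, 2701/637, 8968/2115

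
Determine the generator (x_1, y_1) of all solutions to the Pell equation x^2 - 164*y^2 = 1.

(x, y) = (2049, 160)

First expand sqrt(164) as a continued fraction. With x_i = (sqrt(164) + m_i)/d_i and (m_0, d_0) = (0, 1): a_0 = floor(sqrt(164)) = 12, since 12^2 = 144 <= 164 < 169 = 13^2.
Iterate m_{i+1} = d_i*a_i - m_i, d_{i+1} = (164 - m_{i+1}^2)/d_i, a_{i+1} = floor((a_0 + m_{i+1})/d_{i+1}):
  m_1 = 1*12 - 0 = 12, d_1 = (164 - 12^2)/1 = 20/1 = 20, a_1 = floor((12 + 12)/20) = 1.
  m_2 = 20*1 - 12 = 8, d_2 = (164 - 8^2)/20 = 100/20 = 5, a_2 = floor((12 + 8)/5) = 4.
  m_3 = 5*4 - 8 = 12, d_3 = (164 - 12^2)/5 = 20/5 = 4, a_3 = floor((12 + 12)/4) = 6.
  m_4 = 4*6 - 12 = 12, d_4 = (164 - 12^2)/4 = 20/4 = 5, a_4 = floor((12 + 12)/5) = 4.
  m_5 = 5*4 - 12 = 8, d_5 = (164 - 8^2)/5 = 100/5 = 20, a_5 = floor((12 + 8)/20) = 1.
  m_6 = 20*1 - 8 = 12, d_6 = (164 - 12^2)/20 = 20/20 = 1, a_6 = floor((12 + 12)/1) = 24.
  m_7 = 1*24 - 12 = 12, d_7 = (164 - 12^2)/1 = 20/1 = 20: (m_7, d_7) = (m_1, d_1) = (12, 20), so from here the quotients repeat a_1, ..., a_6; the period length is 6.
So sqrt(164) = [12; (1, 4, 6, 4, 1, 24)] with period length k = 6.
k is even, so the fundamental solution of x^2 - 164y^2 = 1 is (p_{k-1}, q_{k-1}) = (p_5, q_5); compute convergents through index 5.
Convergents (p_i = a_i*p_{i-1} + p_{i-2}, q_i = a_i*q_{i-1} + q_{i-2} with p_{-2}=0, p_{-1}=1, q_{-2}=1, q_{-1}=0):
  i=0: a_0=12, p_0 = 12*1 + 0 = 12, q_0 = 12*0 + 1 = 1.
  i=1: a_1=1, p_1 = 1*12 + 1 = 13, q_1 = 1*1 + 0 = 1.
  i=2: a_2=4, p_2 = 4*13 + 12 = 64, q_2 = 4*1 + 1 = 5.
  i=3: a_3=6, p_3 = 6*64 + 13 = 397, q_3 = 6*5 + 1 = 31.
  i=4: a_4=4, p_4 = 4*397 + 64 = 1652, q_4 = 4*31 + 5 = 129.
  i=5: a_5=1, p_5 = 1*1652 + 397 = 2049, q_5 = 1*129 + 31 = 160.
Check: 2049^2 - 164*160^2 = 4198401 - 4198400 = 1, so (x, y) = (2049, 160) solves the equation, and by the theorem it is the least positive solution.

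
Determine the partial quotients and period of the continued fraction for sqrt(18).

[4; (4, 8)]

Write x_i = (sqrt(18) + m_i)/d_i with (m_0, d_0) = (0, 1). a_0 = floor(sqrt(18)) = 4, since 4^2 = 16 <= 18 < 25 = 5^2.
Iterate m_{i+1} = d_i*a_i - m_i, d_{i+1} = (18 - m_{i+1}^2)/d_i, a_{i+1} = floor((a_0 + m_{i+1})/d_{i+1}):
  m_1 = 1*4 - 0 = 4, d_1 = (18 - 4^2)/1 = 2/1 = 2, a_1 = floor((4 + 4)/2) = 4.
  m_2 = 2*4 - 4 = 4, d_2 = (18 - 4^2)/2 = 2/2 = 1, a_2 = floor((4 + 4)/1) = 8.
  m_3 = 1*8 - 4 = 4, d_3 = (18 - 4^2)/1 = 2/1 = 2: (m_3, d_3) = (m_1, d_1) = (4, 2), so from here the quotients repeat a_1, a_2; the period length is 2.
Hence the expansion of sqrt(18) is a_0 = 4 followed by the repeating block 4, 8 (period 2).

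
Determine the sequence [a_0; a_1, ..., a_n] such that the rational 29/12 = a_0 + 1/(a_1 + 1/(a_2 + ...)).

Run the Euclidean algorithm on 29 and 12; the successive quotients are the partial quotients a_0, a_1, ... (each step inverts the fractional part left over by the previous one):
  29 = 2*12 + 5, so a_0 = 2.
  12 = 2*5 + 2, so a_1 = 2.
  5 = 2*2 + 1, so a_2 = 2.
  2 = 2*1 + 0, so a_3 = 2.
The remainder reaches 0 after 4 divisions, so the expansion has 4 partial quotients, read off in order.

[2; 2, 2, 2]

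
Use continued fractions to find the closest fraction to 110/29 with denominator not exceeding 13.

19/5

Expand x = 110/29 as a continued fraction with the Euclidean algorithm:
  110 = 3*29 + 23, so a_0 = 3.
  29 = 1*23 + 6, so a_1 = 1.
  23 = 3*6 + 5, so a_2 = 3.
  6 = 1*5 + 1, so a_3 = 1.
  5 = 5*1 + 0, so a_4 = 5.
so x = [3; 1, 3, 1, 5].
Convergents (p_i = a_i*p_{i-1} + p_{i-2}, q_i = a_i*q_{i-1} + q_{i-2} with p_{-2}=0, p_{-1}=1, q_{-2}=1, q_{-1}=0), until the denominator exceeds 13:
  i=0: a_0=3, p_0 = 3*1 + 0 = 3, q_0 = 3*0 + 1 = 1.
  i=1: a_1=1, p_1 = 1*3 + 1 = 4, q_1 = 1*1 + 0 = 1.
  i=2: a_2=3, p_2 = 3*4 + 3 = 15, q_2 = 3*1 + 1 = 4.
  i=3: a_3=1, p_3 = 1*15 + 4 = 19, q_3 = 1*4 + 1 = 5.
  i=4: a_4=5, p_4 = 5*19 + 15 = 110, q_4 = 5*5 + 4 = 29.
q_4 = 29 > 13, so the last convergent with denominator <= 13 is p_3/q_3 = 19/5.
The closest fraction with denominator <= 13 is either p_3/q_3 or the intermediate fraction (k*p_3 + p_2)/(k*q_3 + q_2) with the largest k >= 1 whose denominator stays <= 13; these approach x as k grows, and every other convergent or intermediate fraction in range is farther away.
Largest k: floor((13 - q_2)/q_3) = floor((13 - 4)/5) = 1.
That gives (1*19 + 15)/(1*5 + 4) = 34/9.
Compare the errors: |x - 19/5| = |110*5 - 19*29|/(29*5) = 1/145, and |x - 34/9| = |110*9 - 34*29|/(29*9) = 4/261.
Cross-multiplying, 1*261 = 261 < 580 = 4*145, so 1/145 is smaller: the convergent 19/5 is closer to x than 34/9.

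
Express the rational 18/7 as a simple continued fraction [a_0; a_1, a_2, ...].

Run the Euclidean algorithm on 18 and 7; the successive quotients are the partial quotients a_0, a_1, ... (each step inverts the fractional part left over by the previous one):
  18 = 2*7 + 4, so a_0 = 2.
  7 = 1*4 + 3, so a_1 = 1.
  4 = 1*3 + 1, so a_2 = 1.
  3 = 3*1 + 0, so a_3 = 3.
The remainder reaches 0 after 4 divisions, so the expansion has 4 partial quotients, read off in order.

[2; 1, 1, 3]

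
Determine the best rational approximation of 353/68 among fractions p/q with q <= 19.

83/16

Expand x = 353/68 as a continued fraction with the Euclidean algorithm:
  353 = 5*68 + 13, so a_0 = 5.
  68 = 5*13 + 3, so a_1 = 5.
  13 = 4*3 + 1, so a_2 = 4.
  3 = 3*1 + 0, so a_3 = 3.
so x = [5; 5, 4, 3].
Convergents (p_i = a_i*p_{i-1} + p_{i-2}, q_i = a_i*q_{i-1} + q_{i-2} with p_{-2}=0, p_{-1}=1, q_{-2}=1, q_{-1}=0), until the denominator exceeds 19:
  i=0: a_0=5, p_0 = 5*1 + 0 = 5, q_0 = 5*0 + 1 = 1.
  i=1: a_1=5, p_1 = 5*5 + 1 = 26, q_1 = 5*1 + 0 = 5.
  i=2: a_2=4, p_2 = 4*26 + 5 = 109, q_2 = 4*5 + 1 = 21.
q_2 = 21 > 19, so the last convergent with denominator <= 19 is p_1/q_1 = 26/5.
The closest fraction with denominator <= 19 is either p_1/q_1 or the intermediate fraction (k*p_1 + p_0)/(k*q_1 + q_0) with the largest k >= 1 whose denominator stays <= 19; these approach x as k grows, and every other convergent or intermediate fraction in range is farther away.
Largest k: floor((19 - q_0)/q_1) = floor((19 - 1)/5) = 3.
That gives (3*26 + 5)/(3*5 + 1) = 83/16.
Compare the errors: |x - 26/5| = |353*5 - 26*68|/(68*5) = 3/340, and |x - 83/16| = |353*16 - 83*68|/(68*16) = 4/1088.
Cross-multiplying, 4*340 = 1360 < 3264 = 3*1088, so 4/1088 is smaller: the intermediate fraction 83/16 is closer to x than 26/5.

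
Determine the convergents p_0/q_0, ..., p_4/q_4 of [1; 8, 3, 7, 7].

Using the convergent recurrence p_i = a_i*p_{i-1} + p_{i-2}, q_i = a_i*q_{i-1} + q_{i-2} with p_{-2}=0, p_{-1}=1, q_{-2}=1, q_{-1}=0:
  i=0: a_0=1, p_0 = 1*1 + 0 = 1, q_0 = 1*0 + 1 = 1.
  i=1: a_1=8, p_1 = 8*1 + 1 = 9, q_1 = 8*1 + 0 = 8.
  i=2: a_2=3, p_2 = 3*9 + 1 = 28, q_2 = 3*8 + 1 = 25.
  i=3: a_3=7, p_3 = 7*28 + 9 = 205, q_3 = 7*25 + 8 = 183.
  i=4: a_4=7, p_4 = 7*205 + 28 = 1463, q_4 = 7*183 + 25 = 1306.

1/1, 9/8, 28/25, 205/183, 1463/1306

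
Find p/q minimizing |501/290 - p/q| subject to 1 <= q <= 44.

19/11

Expand x = 501/290 as a continued fraction with the Euclidean algorithm:
  501 = 1*290 + 211, so a_0 = 1.
  290 = 1*211 + 79, so a_1 = 1.
  211 = 2*79 + 53, so a_2 = 2.
  79 = 1*53 + 26, so a_3 = 1.
  53 = 2*26 + 1, so a_4 = 2.
  26 = 26*1 + 0, so a_5 = 26.
so x = [1; 1, 2, 1, 2, 26].
Convergents (p_i = a_i*p_{i-1} + p_{i-2}, q_i = a_i*q_{i-1} + q_{i-2} with p_{-2}=0, p_{-1}=1, q_{-2}=1, q_{-1}=0), until the denominator exceeds 44:
  i=0: a_0=1, p_0 = 1*1 + 0 = 1, q_0 = 1*0 + 1 = 1.
  i=1: a_1=1, p_1 = 1*1 + 1 = 2, q_1 = 1*1 + 0 = 1.
  i=2: a_2=2, p_2 = 2*2 + 1 = 5, q_2 = 2*1 + 1 = 3.
  i=3: a_3=1, p_3 = 1*5 + 2 = 7, q_3 = 1*3 + 1 = 4.
  i=4: a_4=2, p_4 = 2*7 + 5 = 19, q_4 = 2*4 + 3 = 11.
  i=5: a_5=26, p_5 = 26*19 + 7 = 501, q_5 = 26*11 + 4 = 290.
q_5 = 290 > 44, so the last convergent with denominator <= 44 is p_4/q_4 = 19/11.
The closest fraction with denominator <= 44 is either p_4/q_4 or the intermediate fraction (k*p_4 + p_3)/(k*q_4 + q_3) with the largest k >= 1 whose denominator stays <= 44; these approach x as k grows, and every other convergent or intermediate fraction in range is farther away.
Largest k: floor((44 - q_3)/q_4) = floor((44 - 4)/11) = 3.
That gives (3*19 + 7)/(3*11 + 4) = 64/37.
Compare the errors: |x - 19/11| = |501*11 - 19*290|/(290*11) = 1/3190, and |x - 64/37| = |501*37 - 64*290|/(290*37) = 23/10730.
Cross-multiplying, 1*10730 = 10730 < 73370 = 23*3190, so 1/3190 is smaller: the convergent 19/11 is closer to x than 64/37.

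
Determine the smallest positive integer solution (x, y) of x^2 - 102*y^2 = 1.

(x, y) = (101, 10)

First expand sqrt(102) as a continued fraction. With x_i = (sqrt(102) + m_i)/d_i and (m_0, d_0) = (0, 1): a_0 = floor(sqrt(102)) = 10, since 10^2 = 100 <= 102 < 121 = 11^2.
Iterate m_{i+1} = d_i*a_i - m_i, d_{i+1} = (102 - m_{i+1}^2)/d_i, a_{i+1} = floor((a_0 + m_{i+1})/d_{i+1}):
  m_1 = 1*10 - 0 = 10, d_1 = (102 - 10^2)/1 = 2/1 = 2, a_1 = floor((10 + 10)/2) = 10.
  m_2 = 2*10 - 10 = 10, d_2 = (102 - 10^2)/2 = 2/2 = 1, a_2 = floor((10 + 10)/1) = 20.
  m_3 = 1*20 - 10 = 10, d_3 = (102 - 10^2)/1 = 2/1 = 2: (m_3, d_3) = (m_1, d_1) = (10, 2), so from here the quotients repeat a_1, a_2; the period length is 2.
So sqrt(102) = [10; (10, 20)] with period length k = 2.
k is even, so the fundamental solution of x^2 - 102y^2 = 1 is (p_{k-1}, q_{k-1}) = (p_1, q_1); compute convergents through index 1.
Convergents (p_i = a_i*p_{i-1} + p_{i-2}, q_i = a_i*q_{i-1} + q_{i-2} with p_{-2}=0, p_{-1}=1, q_{-2}=1, q_{-1}=0):
  i=0: a_0=10, p_0 = 10*1 + 0 = 10, q_0 = 10*0 + 1 = 1.
  i=1: a_1=10, p_1 = 10*10 + 1 = 101, q_1 = 10*1 + 0 = 10.
Check: 101^2 - 102*10^2 = 10201 - 10200 = 1, so (x, y) = (101, 10) solves the equation, and by the theorem it is the least positive solution.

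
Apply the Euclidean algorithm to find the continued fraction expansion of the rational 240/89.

[2; 1, 2, 3, 2, 1, 2]

Run the Euclidean algorithm on 240 and 89; the successive quotients are the partial quotients a_0, a_1, ... (each step inverts the fractional part left over by the previous one):
  240 = 2*89 + 62, so a_0 = 2.
  89 = 1*62 + 27, so a_1 = 1.
  62 = 2*27 + 8, so a_2 = 2.
  27 = 3*8 + 3, so a_3 = 3.
  8 = 2*3 + 2, so a_4 = 2.
  3 = 1*2 + 1, so a_5 = 1.
  2 = 2*1 + 0, so a_6 = 2.
The remainder reaches 0 after 7 divisions, so the expansion has 7 partial quotients, read off in order.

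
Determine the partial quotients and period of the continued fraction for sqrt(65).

Write x_i = (sqrt(65) + m_i)/d_i with (m_0, d_0) = (0, 1). a_0 = floor(sqrt(65)) = 8, since 8^2 = 64 <= 65 < 81 = 9^2.
Iterate m_{i+1} = d_i*a_i - m_i, d_{i+1} = (65 - m_{i+1}^2)/d_i, a_{i+1} = floor((a_0 + m_{i+1})/d_{i+1}):
  m_1 = 1*8 - 0 = 8, d_1 = (65 - 8^2)/1 = 1/1 = 1, a_1 = floor((8 + 8)/1) = 16.
  m_2 = 1*16 - 8 = 8, d_2 = (65 - 8^2)/1 = 1/1 = 1: (m_2, d_2) = (m_1, d_1) = (8, 1), so from here the quotient a_1 repeats; the period length is 1.
Hence the expansion of sqrt(65) is a_0 = 8 followed by the repeating block 16 (period 1).

[8; (16)]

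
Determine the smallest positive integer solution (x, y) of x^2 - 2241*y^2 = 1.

(x, y) = (8553815, 180692)

First expand sqrt(2241) as a continued fraction. With x_i = (sqrt(2241) + m_i)/d_i and (m_0, d_0) = (0, 1): a_0 = floor(sqrt(2241)) = 47, since 47^2 = 2209 <= 2241 < 2304 = 48^2.
Iterate m_{i+1} = d_i*a_i - m_i, d_{i+1} = (2241 - m_{i+1}^2)/d_i, a_{i+1} = floor((a_0 + m_{i+1})/d_{i+1}):
  m_1 = 1*47 - 0 = 47, d_1 = (2241 - 47^2)/1 = 32/1 = 32, a_1 = floor((47 + 47)/32) = 2.
  m_2 = 32*2 - 47 = 17, d_2 = (2241 - 17^2)/32 = 1952/32 = 61, a_2 = floor((47 + 17)/61) = 1.
  m_3 = 61*1 - 17 = 44, d_3 = (2241 - 44^2)/61 = 305/61 = 5, a_3 = floor((47 + 44)/5) = 18.
  m_4 = 5*18 - 44 = 46, d_4 = (2241 - 46^2)/5 = 125/5 = 25, a_4 = floor((47 + 46)/25) = 3.
  m_5 = 25*3 - 46 = 29, d_5 = (2241 - 29^2)/25 = 1400/25 = 56, a_5 = floor((47 + 29)/56) = 1.
  m_6 = 56*1 - 29 = 27, d_6 = (2241 - 27^2)/56 = 1512/56 = 27, a_6 = floor((47 + 27)/27) = 2.
  m_7 = 27*2 - 27 = 27, d_7 = (2241 - 27^2)/27 = 1512/27 = 56, a_7 = floor((47 + 27)/56) = 1.
  m_8 = 56*1 - 27 = 29, d_8 = (2241 - 29^2)/56 = 1400/56 = 25, a_8 = floor((47 + 29)/25) = 3.
  m_9 = 25*3 - 29 = 46, d_9 = (2241 - 46^2)/25 = 125/25 = 5, a_9 = floor((47 + 46)/5) = 18.
  m_10 = 5*18 - 46 = 44, d_10 = (2241 - 44^2)/5 = 305/5 = 61, a_10 = floor((47 + 44)/61) = 1.
  m_11 = 61*1 - 44 = 17, d_11 = (2241 - 17^2)/61 = 1952/61 = 32, a_11 = floor((47 + 17)/32) = 2.
  m_12 = 32*2 - 17 = 47, d_12 = (2241 - 47^2)/32 = 32/32 = 1, a_12 = floor((47 + 47)/1) = 94.
  m_13 = 1*94 - 47 = 47, d_13 = (2241 - 47^2)/1 = 32/1 = 32: (m_13, d_13) = (m_1, d_1) = (47, 32), so from here the quotients repeat a_1, ..., a_12; the period length is 12.
So sqrt(2241) = [47; (2, 1, 18, 3, 1, 2, 1, 3, 18, 1, 2, 94)] with period length k = 12.
k is even, so the fundamental solution of x^2 - 2241y^2 = 1 is (p_{k-1}, q_{k-1}) = (p_11, q_11); compute convergents through index 11.
Convergents (p_i = a_i*p_{i-1} + p_{i-2}, q_i = a_i*q_{i-1} + q_{i-2} with p_{-2}=0, p_{-1}=1, q_{-2}=1, q_{-1}=0):
  i=0: a_0=47, p_0 = 47*1 + 0 = 47, q_0 = 47*0 + 1 = 1.
  i=1: a_1=2, p_1 = 2*47 + 1 = 95, q_1 = 2*1 + 0 = 2.
  i=2: a_2=1, p_2 = 1*95 + 47 = 142, q_2 = 1*2 + 1 = 3.
  i=3: a_3=18, p_3 = 18*142 + 95 = 2651, q_3 = 18*3 + 2 = 56.
  i=4: a_4=3, p_4 = 3*2651 + 142 = 8095, q_4 = 3*56 + 3 = 171.
  i=5: a_5=1, p_5 = 1*8095 + 2651 = 10746, q_5 = 1*171 + 56 = 227.
  i=6: a_6=2, p_6 = 2*10746 + 8095 = 29587, q_6 = 2*227 + 171 = 625.
  i=7: a_7=1, p_7 = 1*29587 + 10746 = 40333, q_7 = 1*625 + 227 = 852.
  i=8: a_8=3, p_8 = 3*40333 + 29587 = 150586, q_8 = 3*852 + 625 = 3181.
  i=9: a_9=18, p_9 = 18*150586 + 40333 = 2750881, q_9 = 18*3181 + 852 = 58110.
  i=10: a_10=1, p_10 = 1*2750881 + 150586 = 2901467, q_10 = 1*58110 + 3181 = 61291.
  i=11: a_11=2, p_11 = 2*2901467 + 2750881 = 8553815, q_11 = 2*61291 + 58110 = 180692.
Check: 8553815^2 - 2241*180692^2 = 73167751054225 - 73167751054224 = 1, so (x, y) = (8553815, 180692) solves the equation, and by the theorem it is the least positive solution.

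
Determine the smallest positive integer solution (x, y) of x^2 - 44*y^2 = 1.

First expand sqrt(44) as a continued fraction. With x_i = (sqrt(44) + m_i)/d_i and (m_0, d_0) = (0, 1): a_0 = floor(sqrt(44)) = 6, since 6^2 = 36 <= 44 < 49 = 7^2.
Iterate m_{i+1} = d_i*a_i - m_i, d_{i+1} = (44 - m_{i+1}^2)/d_i, a_{i+1} = floor((a_0 + m_{i+1})/d_{i+1}):
  m_1 = 1*6 - 0 = 6, d_1 = (44 - 6^2)/1 = 8/1 = 8, a_1 = floor((6 + 6)/8) = 1.
  m_2 = 8*1 - 6 = 2, d_2 = (44 - 2^2)/8 = 40/8 = 5, a_2 = floor((6 + 2)/5) = 1.
  m_3 = 5*1 - 2 = 3, d_3 = (44 - 3^2)/5 = 35/5 = 7, a_3 = floor((6 + 3)/7) = 1.
  m_4 = 7*1 - 3 = 4, d_4 = (44 - 4^2)/7 = 28/7 = 4, a_4 = floor((6 + 4)/4) = 2.
  m_5 = 4*2 - 4 = 4, d_5 = (44 - 4^2)/4 = 28/4 = 7, a_5 = floor((6 + 4)/7) = 1.
  m_6 = 7*1 - 4 = 3, d_6 = (44 - 3^2)/7 = 35/7 = 5, a_6 = floor((6 + 3)/5) = 1.
  m_7 = 5*1 - 3 = 2, d_7 = (44 - 2^2)/5 = 40/5 = 8, a_7 = floor((6 + 2)/8) = 1.
  m_8 = 8*1 - 2 = 6, d_8 = (44 - 6^2)/8 = 8/8 = 1, a_8 = floor((6 + 6)/1) = 12.
  m_9 = 1*12 - 6 = 6, d_9 = (44 - 6^2)/1 = 8/1 = 8: (m_9, d_9) = (m_1, d_1) = (6, 8), so from here the quotients repeat a_1, ..., a_8; the period length is 8.
So sqrt(44) = [6; (1, 1, 1, 2, 1, 1, 1, 12)] with period length k = 8.
k is even, so the fundamental solution of x^2 - 44y^2 = 1 is (p_{k-1}, q_{k-1}) = (p_7, q_7); compute convergents through index 7.
Convergents (p_i = a_i*p_{i-1} + p_{i-2}, q_i = a_i*q_{i-1} + q_{i-2} with p_{-2}=0, p_{-1}=1, q_{-2}=1, q_{-1}=0):
  i=0: a_0=6, p_0 = 6*1 + 0 = 6, q_0 = 6*0 + 1 = 1.
  i=1: a_1=1, p_1 = 1*6 + 1 = 7, q_1 = 1*1 + 0 = 1.
  i=2: a_2=1, p_2 = 1*7 + 6 = 13, q_2 = 1*1 + 1 = 2.
  i=3: a_3=1, p_3 = 1*13 + 7 = 20, q_3 = 1*2 + 1 = 3.
  i=4: a_4=2, p_4 = 2*20 + 13 = 53, q_4 = 2*3 + 2 = 8.
  i=5: a_5=1, p_5 = 1*53 + 20 = 73, q_5 = 1*8 + 3 = 11.
  i=6: a_6=1, p_6 = 1*73 + 53 = 126, q_6 = 1*11 + 8 = 19.
  i=7: a_7=1, p_7 = 1*126 + 73 = 199, q_7 = 1*19 + 11 = 30.
Check: 199^2 - 44*30^2 = 39601 - 39600 = 1, so (x, y) = (199, 30) solves the equation, and by the theorem it is the least positive solution.

(x, y) = (199, 30)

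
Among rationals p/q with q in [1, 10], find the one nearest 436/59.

37/5

Expand x = 436/59 as a continued fraction with the Euclidean algorithm:
  436 = 7*59 + 23, so a_0 = 7.
  59 = 2*23 + 13, so a_1 = 2.
  23 = 1*13 + 10, so a_2 = 1.
  13 = 1*10 + 3, so a_3 = 1.
  10 = 3*3 + 1, so a_4 = 3.
  3 = 3*1 + 0, so a_5 = 3.
so x = [7; 2, 1, 1, 3, 3].
Convergents (p_i = a_i*p_{i-1} + p_{i-2}, q_i = a_i*q_{i-1} + q_{i-2} with p_{-2}=0, p_{-1}=1, q_{-2}=1, q_{-1}=0), until the denominator exceeds 10:
  i=0: a_0=7, p_0 = 7*1 + 0 = 7, q_0 = 7*0 + 1 = 1.
  i=1: a_1=2, p_1 = 2*7 + 1 = 15, q_1 = 2*1 + 0 = 2.
  i=2: a_2=1, p_2 = 1*15 + 7 = 22, q_2 = 1*2 + 1 = 3.
  i=3: a_3=1, p_3 = 1*22 + 15 = 37, q_3 = 1*3 + 2 = 5.
  i=4: a_4=3, p_4 = 3*37 + 22 = 133, q_4 = 3*5 + 3 = 18.
q_4 = 18 > 10, so the last convergent with denominator <= 10 is p_3/q_3 = 37/5.
The closest fraction with denominator <= 10 is either p_3/q_3 or the intermediate fraction (k*p_3 + p_2)/(k*q_3 + q_2) with the largest k >= 1 whose denominator stays <= 10; these approach x as k grows, and every other convergent or intermediate fraction in range is farther away.
Largest k: floor((10 - q_2)/q_3) = floor((10 - 3)/5) = 1.
That gives (1*37 + 22)/(1*5 + 3) = 59/8.
Compare the errors: |x - 37/5| = |436*5 - 37*59|/(59*5) = 3/295, and |x - 59/8| = |436*8 - 59*59|/(59*8) = 7/472.
Cross-multiplying, 3*472 = 1416 < 2065 = 7*295, so 3/295 is smaller: the convergent 37/5 is closer to x than 59/8.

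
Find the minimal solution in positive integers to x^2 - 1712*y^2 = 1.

(x, y) = (1850887, 44733)

First expand sqrt(1712) as a continued fraction. With x_i = (sqrt(1712) + m_i)/d_i and (m_0, d_0) = (0, 1): a_0 = floor(sqrt(1712)) = 41, since 41^2 = 1681 <= 1712 < 1764 = 42^2.
Iterate m_{i+1} = d_i*a_i - m_i, d_{i+1} = (1712 - m_{i+1}^2)/d_i, a_{i+1} = floor((a_0 + m_{i+1})/d_{i+1}):
  m_1 = 1*41 - 0 = 41, d_1 = (1712 - 41^2)/1 = 31/1 = 31, a_1 = floor((41 + 41)/31) = 2.
  m_2 = 31*2 - 41 = 21, d_2 = (1712 - 21^2)/31 = 1271/31 = 41, a_2 = floor((41 + 21)/41) = 1.
  m_3 = 41*1 - 21 = 20, d_3 = (1712 - 20^2)/41 = 1312/41 = 32, a_3 = floor((41 + 20)/32) = 1.
  m_4 = 32*1 - 20 = 12, d_4 = (1712 - 12^2)/32 = 1568/32 = 49, a_4 = floor((41 + 12)/49) = 1.
  m_5 = 49*1 - 12 = 37, d_5 = (1712 - 37^2)/49 = 343/49 = 7, a_5 = floor((41 + 37)/7) = 11.
  m_6 = 7*11 - 37 = 40, d_6 = (1712 - 40^2)/7 = 112/7 = 16, a_6 = floor((41 + 40)/16) = 5.
  m_7 = 16*5 - 40 = 40, d_7 = (1712 - 40^2)/16 = 112/16 = 7, a_7 = floor((41 + 40)/7) = 11.
  m_8 = 7*11 - 40 = 37, d_8 = (1712 - 37^2)/7 = 343/7 = 49, a_8 = floor((41 + 37)/49) = 1.
  m_9 = 49*1 - 37 = 12, d_9 = (1712 - 12^2)/49 = 1568/49 = 32, a_9 = floor((41 + 12)/32) = 1.
  m_10 = 32*1 - 12 = 20, d_10 = (1712 - 20^2)/32 = 1312/32 = 41, a_10 = floor((41 + 20)/41) = 1.
  m_11 = 41*1 - 20 = 21, d_11 = (1712 - 21^2)/41 = 1271/41 = 31, a_11 = floor((41 + 21)/31) = 2.
  m_12 = 31*2 - 21 = 41, d_12 = (1712 - 41^2)/31 = 31/31 = 1, a_12 = floor((41 + 41)/1) = 82.
  m_13 = 1*82 - 41 = 41, d_13 = (1712 - 41^2)/1 = 31/1 = 31: (m_13, d_13) = (m_1, d_1) = (41, 31), so from here the quotients repeat a_1, ..., a_12; the period length is 12.
So sqrt(1712) = [41; (2, 1, 1, 1, 11, 5, 11, 1, 1, 1, 2, 82)] with period length k = 12.
k is even, so the fundamental solution of x^2 - 1712y^2 = 1 is (p_{k-1}, q_{k-1}) = (p_11, q_11); compute convergents through index 11.
Convergents (p_i = a_i*p_{i-1} + p_{i-2}, q_i = a_i*q_{i-1} + q_{i-2} with p_{-2}=0, p_{-1}=1, q_{-2}=1, q_{-1}=0):
  i=0: a_0=41, p_0 = 41*1 + 0 = 41, q_0 = 41*0 + 1 = 1.
  i=1: a_1=2, p_1 = 2*41 + 1 = 83, q_1 = 2*1 + 0 = 2.
  i=2: a_2=1, p_2 = 1*83 + 41 = 124, q_2 = 1*2 + 1 = 3.
  i=3: a_3=1, p_3 = 1*124 + 83 = 207, q_3 = 1*3 + 2 = 5.
  i=4: a_4=1, p_4 = 1*207 + 124 = 331, q_4 = 1*5 + 3 = 8.
  i=5: a_5=11, p_5 = 11*331 + 207 = 3848, q_5 = 11*8 + 5 = 93.
  i=6: a_6=5, p_6 = 5*3848 + 331 = 19571, q_6 = 5*93 + 8 = 473.
  i=7: a_7=11, p_7 = 11*19571 + 3848 = 219129, q_7 = 11*473 + 93 = 5296.
  i=8: a_8=1, p_8 = 1*219129 + 19571 = 238700, q_8 = 1*5296 + 473 = 5769.
  i=9: a_9=1, p_9 = 1*238700 + 219129 = 457829, q_9 = 1*5769 + 5296 = 11065.
  i=10: a_10=1, p_10 = 1*457829 + 238700 = 696529, q_10 = 1*11065 + 5769 = 16834.
  i=11: a_11=2, p_11 = 2*696529 + 457829 = 1850887, q_11 = 2*16834 + 11065 = 44733.
Check: 1850887^2 - 1712*44733^2 = 3425782686769 - 3425782686768 = 1, so (x, y) = (1850887, 44733) solves the equation, and by the theorem it is the least positive solution.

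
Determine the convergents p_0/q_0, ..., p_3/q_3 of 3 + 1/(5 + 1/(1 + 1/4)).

Using the convergent recurrence p_i = a_i*p_{i-1} + p_{i-2}, q_i = a_i*q_{i-1} + q_{i-2} with p_{-2}=0, p_{-1}=1, q_{-2}=1, q_{-1}=0:
  i=0: a_0=3, p_0 = 3*1 + 0 = 3, q_0 = 3*0 + 1 = 1.
  i=1: a_1=5, p_1 = 5*3 + 1 = 16, q_1 = 5*1 + 0 = 5.
  i=2: a_2=1, p_2 = 1*16 + 3 = 19, q_2 = 1*5 + 1 = 6.
  i=3: a_3=4, p_3 = 4*19 + 16 = 92, q_3 = 4*6 + 5 = 29.

3/1, 16/5, 19/6, 92/29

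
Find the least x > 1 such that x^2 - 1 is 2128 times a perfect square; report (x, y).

(x, y) = (2588599, 56115)

First expand sqrt(2128) as a continued fraction. With x_i = (sqrt(2128) + m_i)/d_i and (m_0, d_0) = (0, 1): a_0 = floor(sqrt(2128)) = 46, since 46^2 = 2116 <= 2128 < 2209 = 47^2.
Iterate m_{i+1} = d_i*a_i - m_i, d_{i+1} = (2128 - m_{i+1}^2)/d_i, a_{i+1} = floor((a_0 + m_{i+1})/d_{i+1}):
  m_1 = 1*46 - 0 = 46, d_1 = (2128 - 46^2)/1 = 12/1 = 12, a_1 = floor((46 + 46)/12) = 7.
  m_2 = 12*7 - 46 = 38, d_2 = (2128 - 38^2)/12 = 684/12 = 57, a_2 = floor((46 + 38)/57) = 1.
  m_3 = 57*1 - 38 = 19, d_3 = (2128 - 19^2)/57 = 1767/57 = 31, a_3 = floor((46 + 19)/31) = 2.
  m_4 = 31*2 - 19 = 43, d_4 = (2128 - 43^2)/31 = 279/31 = 9, a_4 = floor((46 + 43)/9) = 9.
  m_5 = 9*9 - 43 = 38, d_5 = (2128 - 38^2)/9 = 684/9 = 76, a_5 = floor((46 + 38)/76) = 1.
  m_6 = 76*1 - 38 = 38, d_6 = (2128 - 38^2)/76 = 684/76 = 9, a_6 = floor((46 + 38)/9) = 9.
  m_7 = 9*9 - 38 = 43, d_7 = (2128 - 43^2)/9 = 279/9 = 31, a_7 = floor((46 + 43)/31) = 2.
  m_8 = 31*2 - 43 = 19, d_8 = (2128 - 19^2)/31 = 1767/31 = 57, a_8 = floor((46 + 19)/57) = 1.
  m_9 = 57*1 - 19 = 38, d_9 = (2128 - 38^2)/57 = 684/57 = 12, a_9 = floor((46 + 38)/12) = 7.
  m_10 = 12*7 - 38 = 46, d_10 = (2128 - 46^2)/12 = 12/12 = 1, a_10 = floor((46 + 46)/1) = 92.
  m_11 = 1*92 - 46 = 46, d_11 = (2128 - 46^2)/1 = 12/1 = 12: (m_11, d_11) = (m_1, d_1) = (46, 12), so from here the quotients repeat a_1, ..., a_10; the period length is 10.
So sqrt(2128) = [46; (7, 1, 2, 9, 1, 9, 2, 1, 7, 92)] with period length k = 10.
k is even, so the fundamental solution of x^2 - 2128y^2 = 1 is (p_{k-1}, q_{k-1}) = (p_9, q_9); compute convergents through index 9.
Convergents (p_i = a_i*p_{i-1} + p_{i-2}, q_i = a_i*q_{i-1} + q_{i-2} with p_{-2}=0, p_{-1}=1, q_{-2}=1, q_{-1}=0):
  i=0: a_0=46, p_0 = 46*1 + 0 = 46, q_0 = 46*0 + 1 = 1.
  i=1: a_1=7, p_1 = 7*46 + 1 = 323, q_1 = 7*1 + 0 = 7.
  i=2: a_2=1, p_2 = 1*323 + 46 = 369, q_2 = 1*7 + 1 = 8.
  i=3: a_3=2, p_3 = 2*369 + 323 = 1061, q_3 = 2*8 + 7 = 23.
  i=4: a_4=9, p_4 = 9*1061 + 369 = 9918, q_4 = 9*23 + 8 = 215.
  i=5: a_5=1, p_5 = 1*9918 + 1061 = 10979, q_5 = 1*215 + 23 = 238.
  i=6: a_6=9, p_6 = 9*10979 + 9918 = 108729, q_6 = 9*238 + 215 = 2357.
  i=7: a_7=2, p_7 = 2*108729 + 10979 = 228437, q_7 = 2*2357 + 238 = 4952.
  i=8: a_8=1, p_8 = 1*228437 + 108729 = 337166, q_8 = 1*4952 + 2357 = 7309.
  i=9: a_9=7, p_9 = 7*337166 + 228437 = 2588599, q_9 = 7*7309 + 4952 = 56115.
Check: 2588599^2 - 2128*56115^2 = 6700844782801 - 6700844782800 = 1, so (x, y) = (2588599, 56115) solves the equation, and by the theorem it is the least positive solution.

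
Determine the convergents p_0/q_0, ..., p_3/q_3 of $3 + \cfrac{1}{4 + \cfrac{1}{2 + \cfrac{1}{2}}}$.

3/1, 13/4, 29/9, 71/22

Using the convergent recurrence p_i = a_i*p_{i-1} + p_{i-2}, q_i = a_i*q_{i-1} + q_{i-2} with p_{-2}=0, p_{-1}=1, q_{-2}=1, q_{-1}=0:
  i=0: a_0=3, p_0 = 3*1 + 0 = 3, q_0 = 3*0 + 1 = 1.
  i=1: a_1=4, p_1 = 4*3 + 1 = 13, q_1 = 4*1 + 0 = 4.
  i=2: a_2=2, p_2 = 2*13 + 3 = 29, q_2 = 2*4 + 1 = 9.
  i=3: a_3=2, p_3 = 2*29 + 13 = 71, q_3 = 2*9 + 4 = 22.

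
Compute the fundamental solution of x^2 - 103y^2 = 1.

(x, y) = (227528, 22419)

First expand sqrt(103) as a continued fraction. With x_i = (sqrt(103) + m_i)/d_i and (m_0, d_0) = (0, 1): a_0 = floor(sqrt(103)) = 10, since 10^2 = 100 <= 103 < 121 = 11^2.
Iterate m_{i+1} = d_i*a_i - m_i, d_{i+1} = (103 - m_{i+1}^2)/d_i, a_{i+1} = floor((a_0 + m_{i+1})/d_{i+1}):
  m_1 = 1*10 - 0 = 10, d_1 = (103 - 10^2)/1 = 3/1 = 3, a_1 = floor((10 + 10)/3) = 6.
  m_2 = 3*6 - 10 = 8, d_2 = (103 - 8^2)/3 = 39/3 = 13, a_2 = floor((10 + 8)/13) = 1.
  m_3 = 13*1 - 8 = 5, d_3 = (103 - 5^2)/13 = 78/13 = 6, a_3 = floor((10 + 5)/6) = 2.
  m_4 = 6*2 - 5 = 7, d_4 = (103 - 7^2)/6 = 54/6 = 9, a_4 = floor((10 + 7)/9) = 1.
  m_5 = 9*1 - 7 = 2, d_5 = (103 - 2^2)/9 = 99/9 = 11, a_5 = floor((10 + 2)/11) = 1.
  m_6 = 11*1 - 2 = 9, d_6 = (103 - 9^2)/11 = 22/11 = 2, a_6 = floor((10 + 9)/2) = 9.
  m_7 = 2*9 - 9 = 9, d_7 = (103 - 9^2)/2 = 22/2 = 11, a_7 = floor((10 + 9)/11) = 1.
  m_8 = 11*1 - 9 = 2, d_8 = (103 - 2^2)/11 = 99/11 = 9, a_8 = floor((10 + 2)/9) = 1.
  m_9 = 9*1 - 2 = 7, d_9 = (103 - 7^2)/9 = 54/9 = 6, a_9 = floor((10 + 7)/6) = 2.
  m_10 = 6*2 - 7 = 5, d_10 = (103 - 5^2)/6 = 78/6 = 13, a_10 = floor((10 + 5)/13) = 1.
  m_11 = 13*1 - 5 = 8, d_11 = (103 - 8^2)/13 = 39/13 = 3, a_11 = floor((10 + 8)/3) = 6.
  m_12 = 3*6 - 8 = 10, d_12 = (103 - 10^2)/3 = 3/3 = 1, a_12 = floor((10 + 10)/1) = 20.
  m_13 = 1*20 - 10 = 10, d_13 = (103 - 10^2)/1 = 3/1 = 3: (m_13, d_13) = (m_1, d_1) = (10, 3), so from here the quotients repeat a_1, ..., a_12; the period length is 12.
So sqrt(103) = [10; (6, 1, 2, 1, 1, 9, 1, 1, 2, 1, 6, 20)] with period length k = 12.
k is even, so the fundamental solution of x^2 - 103y^2 = 1 is (p_{k-1}, q_{k-1}) = (p_11, q_11); compute convergents through index 11.
Convergents (p_i = a_i*p_{i-1} + p_{i-2}, q_i = a_i*q_{i-1} + q_{i-2} with p_{-2}=0, p_{-1}=1, q_{-2}=1, q_{-1}=0):
  i=0: a_0=10, p_0 = 10*1 + 0 = 10, q_0 = 10*0 + 1 = 1.
  i=1: a_1=6, p_1 = 6*10 + 1 = 61, q_1 = 6*1 + 0 = 6.
  i=2: a_2=1, p_2 = 1*61 + 10 = 71, q_2 = 1*6 + 1 = 7.
  i=3: a_3=2, p_3 = 2*71 + 61 = 203, q_3 = 2*7 + 6 = 20.
  i=4: a_4=1, p_4 = 1*203 + 71 = 274, q_4 = 1*20 + 7 = 27.
  i=5: a_5=1, p_5 = 1*274 + 203 = 477, q_5 = 1*27 + 20 = 47.
  i=6: a_6=9, p_6 = 9*477 + 274 = 4567, q_6 = 9*47 + 27 = 450.
  i=7: a_7=1, p_7 = 1*4567 + 477 = 5044, q_7 = 1*450 + 47 = 497.
  i=8: a_8=1, p_8 = 1*5044 + 4567 = 9611, q_8 = 1*497 + 450 = 947.
  i=9: a_9=2, p_9 = 2*9611 + 5044 = 24266, q_9 = 2*947 + 497 = 2391.
  i=10: a_10=1, p_10 = 1*24266 + 9611 = 33877, q_10 = 1*2391 + 947 = 3338.
  i=11: a_11=6, p_11 = 6*33877 + 24266 = 227528, q_11 = 6*3338 + 2391 = 22419.
Check: 227528^2 - 103*22419^2 = 51768990784 - 51768990783 = 1, so (x, y) = (227528, 22419) solves the equation, and by the theorem it is the least positive solution.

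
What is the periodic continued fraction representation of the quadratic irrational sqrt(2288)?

[47; (1, 4, 1, 94)]

Write x_i = (sqrt(2288) + m_i)/d_i with (m_0, d_0) = (0, 1). a_0 = floor(sqrt(2288)) = 47, since 47^2 = 2209 <= 2288 < 2304 = 48^2.
Iterate m_{i+1} = d_i*a_i - m_i, d_{i+1} = (2288 - m_{i+1}^2)/d_i, a_{i+1} = floor((a_0 + m_{i+1})/d_{i+1}):
  m_1 = 1*47 - 0 = 47, d_1 = (2288 - 47^2)/1 = 79/1 = 79, a_1 = floor((47 + 47)/79) = 1.
  m_2 = 79*1 - 47 = 32, d_2 = (2288 - 32^2)/79 = 1264/79 = 16, a_2 = floor((47 + 32)/16) = 4.
  m_3 = 16*4 - 32 = 32, d_3 = (2288 - 32^2)/16 = 1264/16 = 79, a_3 = floor((47 + 32)/79) = 1.
  m_4 = 79*1 - 32 = 47, d_4 = (2288 - 47^2)/79 = 79/79 = 1, a_4 = floor((47 + 47)/1) = 94.
  m_5 = 1*94 - 47 = 47, d_5 = (2288 - 47^2)/1 = 79/1 = 79: (m_5, d_5) = (m_1, d_1) = (47, 79), so from here the quotients repeat a_1, ..., a_4; the period length is 4.
Hence the expansion of sqrt(2288) is a_0 = 47 followed by the repeating block 1, 4, 1, 94 (period 4).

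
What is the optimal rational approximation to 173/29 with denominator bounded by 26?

Expand x = 173/29 as a continued fraction with the Euclidean algorithm:
  173 = 5*29 + 28, so a_0 = 5.
  29 = 1*28 + 1, so a_1 = 1.
  28 = 28*1 + 0, so a_2 = 28.
so x = [5; 1, 28].
Convergents (p_i = a_i*p_{i-1} + p_{i-2}, q_i = a_i*q_{i-1} + q_{i-2} with p_{-2}=0, p_{-1}=1, q_{-2}=1, q_{-1}=0), until the denominator exceeds 26:
  i=0: a_0=5, p_0 = 5*1 + 0 = 5, q_0 = 5*0 + 1 = 1.
  i=1: a_1=1, p_1 = 1*5 + 1 = 6, q_1 = 1*1 + 0 = 1.
  i=2: a_2=28, p_2 = 28*6 + 5 = 173, q_2 = 28*1 + 1 = 29.
q_2 = 29 > 26, so the last convergent with denominator <= 26 is p_1/q_1 = 6/1.
The closest fraction with denominator <= 26 is either p_1/q_1 or the intermediate fraction (k*p_1 + p_0)/(k*q_1 + q_0) with the largest k >= 1 whose denominator stays <= 26; these approach x as k grows, and every other convergent or intermediate fraction in range is farther away.
Largest k: floor((26 - q_0)/q_1) = floor((26 - 1)/1) = 25.
That gives (25*6 + 5)/(25*1 + 1) = 155/26.
Compare the errors: |x - 6/1| = |173*1 - 6*29|/(29*1) = 1/29, and |x - 155/26| = |173*26 - 155*29|/(29*26) = 3/754.
Cross-multiplying, 3*29 = 87 < 754 = 1*754, so 3/754 is smaller: the intermediate fraction 155/26 is closer to x than 6/1.

155/26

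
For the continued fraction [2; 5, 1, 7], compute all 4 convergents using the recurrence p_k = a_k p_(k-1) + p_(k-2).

Using the convergent recurrence p_i = a_i*p_{i-1} + p_{i-2}, q_i = a_i*q_{i-1} + q_{i-2} with p_{-2}=0, p_{-1}=1, q_{-2}=1, q_{-1}=0:
  i=0: a_0=2, p_0 = 2*1 + 0 = 2, q_0 = 2*0 + 1 = 1.
  i=1: a_1=5, p_1 = 5*2 + 1 = 11, q_1 = 5*1 + 0 = 5.
  i=2: a_2=1, p_2 = 1*11 + 2 = 13, q_2 = 1*5 + 1 = 6.
  i=3: a_3=7, p_3 = 7*13 + 11 = 102, q_3 = 7*6 + 5 = 47.

2/1, 11/5, 13/6, 102/47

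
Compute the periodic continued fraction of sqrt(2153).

Write x_i = (sqrt(2153) + m_i)/d_i with (m_0, d_0) = (0, 1). a_0 = floor(sqrt(2153)) = 46, since 46^2 = 2116 <= 2153 < 2209 = 47^2.
Iterate m_{i+1} = d_i*a_i - m_i, d_{i+1} = (2153 - m_{i+1}^2)/d_i, a_{i+1} = floor((a_0 + m_{i+1})/d_{i+1}):
  m_1 = 1*46 - 0 = 46, d_1 = (2153 - 46^2)/1 = 37/1 = 37, a_1 = floor((46 + 46)/37) = 2.
  m_2 = 37*2 - 46 = 28, d_2 = (2153 - 28^2)/37 = 1369/37 = 37, a_2 = floor((46 + 28)/37) = 2.
  m_3 = 37*2 - 28 = 46, d_3 = (2153 - 46^2)/37 = 37/37 = 1, a_3 = floor((46 + 46)/1) = 92.
  m_4 = 1*92 - 46 = 46, d_4 = (2153 - 46^2)/1 = 37/1 = 37: (m_4, d_4) = (m_1, d_1) = (46, 37), so from here the quotients repeat a_1, ..., a_3; the period length is 3.
Hence the expansion of sqrt(2153) is a_0 = 46 followed by the repeating block 2, 2, 92 (period 3).

[46; (2, 2, 92)]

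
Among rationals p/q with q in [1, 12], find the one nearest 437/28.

78/5

Expand x = 437/28 as a continued fraction with the Euclidean algorithm:
  437 = 15*28 + 17, so a_0 = 15.
  28 = 1*17 + 11, so a_1 = 1.
  17 = 1*11 + 6, so a_2 = 1.
  11 = 1*6 + 5, so a_3 = 1.
  6 = 1*5 + 1, so a_4 = 1.
  5 = 5*1 + 0, so a_5 = 5.
so x = [15; 1, 1, 1, 1, 5].
Convergents (p_i = a_i*p_{i-1} + p_{i-2}, q_i = a_i*q_{i-1} + q_{i-2} with p_{-2}=0, p_{-1}=1, q_{-2}=1, q_{-1}=0), until the denominator exceeds 12:
  i=0: a_0=15, p_0 = 15*1 + 0 = 15, q_0 = 15*0 + 1 = 1.
  i=1: a_1=1, p_1 = 1*15 + 1 = 16, q_1 = 1*1 + 0 = 1.
  i=2: a_2=1, p_2 = 1*16 + 15 = 31, q_2 = 1*1 + 1 = 2.
  i=3: a_3=1, p_3 = 1*31 + 16 = 47, q_3 = 1*2 + 1 = 3.
  i=4: a_4=1, p_4 = 1*47 + 31 = 78, q_4 = 1*3 + 2 = 5.
  i=5: a_5=5, p_5 = 5*78 + 47 = 437, q_5 = 5*5 + 3 = 28.
q_5 = 28 > 12, so the last convergent with denominator <= 12 is p_4/q_4 = 78/5.
The closest fraction with denominator <= 12 is either p_4/q_4 or the intermediate fraction (k*p_4 + p_3)/(k*q_4 + q_3) with the largest k >= 1 whose denominator stays <= 12; these approach x as k grows, and every other convergent or intermediate fraction in range is farther away.
Largest k: floor((12 - q_3)/q_4) = floor((12 - 3)/5) = 1.
That gives (1*78 + 47)/(1*5 + 3) = 125/8.
Compare the errors: |x - 78/5| = |437*5 - 78*28|/(28*5) = 1/140, and |x - 125/8| = |437*8 - 125*28|/(28*8) = 4/224.
Cross-multiplying, 1*224 = 224 < 560 = 4*140, so 1/140 is smaller: the convergent 78/5 is closer to x than 125/8.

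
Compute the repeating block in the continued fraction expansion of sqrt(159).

[12; (1, 1, 1, 1, 3, 1, 1, 1, 1, 24)]

Write x_i = (sqrt(159) + m_i)/d_i with (m_0, d_0) = (0, 1). a_0 = floor(sqrt(159)) = 12, since 12^2 = 144 <= 159 < 169 = 13^2.
Iterate m_{i+1} = d_i*a_i - m_i, d_{i+1} = (159 - m_{i+1}^2)/d_i, a_{i+1} = floor((a_0 + m_{i+1})/d_{i+1}):
  m_1 = 1*12 - 0 = 12, d_1 = (159 - 12^2)/1 = 15/1 = 15, a_1 = floor((12 + 12)/15) = 1.
  m_2 = 15*1 - 12 = 3, d_2 = (159 - 3^2)/15 = 150/15 = 10, a_2 = floor((12 + 3)/10) = 1.
  m_3 = 10*1 - 3 = 7, d_3 = (159 - 7^2)/10 = 110/10 = 11, a_3 = floor((12 + 7)/11) = 1.
  m_4 = 11*1 - 7 = 4, d_4 = (159 - 4^2)/11 = 143/11 = 13, a_4 = floor((12 + 4)/13) = 1.
  m_5 = 13*1 - 4 = 9, d_5 = (159 - 9^2)/13 = 78/13 = 6, a_5 = floor((12 + 9)/6) = 3.
  m_6 = 6*3 - 9 = 9, d_6 = (159 - 9^2)/6 = 78/6 = 13, a_6 = floor((12 + 9)/13) = 1.
  m_7 = 13*1 - 9 = 4, d_7 = (159 - 4^2)/13 = 143/13 = 11, a_7 = floor((12 + 4)/11) = 1.
  m_8 = 11*1 - 4 = 7, d_8 = (159 - 7^2)/11 = 110/11 = 10, a_8 = floor((12 + 7)/10) = 1.
  m_9 = 10*1 - 7 = 3, d_9 = (159 - 3^2)/10 = 150/10 = 15, a_9 = floor((12 + 3)/15) = 1.
  m_10 = 15*1 - 3 = 12, d_10 = (159 - 12^2)/15 = 15/15 = 1, a_10 = floor((12 + 12)/1) = 24.
  m_11 = 1*24 - 12 = 12, d_11 = (159 - 12^2)/1 = 15/1 = 15: (m_11, d_11) = (m_1, d_1) = (12, 15), so from here the quotients repeat a_1, ..., a_10; the period length is 10.
Hence the expansion of sqrt(159) is a_0 = 12 followed by the repeating block 1, 1, 1, 1, 3, 1, 1, 1, 1, 24 (period 10).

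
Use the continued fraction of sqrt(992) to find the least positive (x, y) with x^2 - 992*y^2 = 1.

First expand sqrt(992) as a continued fraction. With x_i = (sqrt(992) + m_i)/d_i and (m_0, d_0) = (0, 1): a_0 = floor(sqrt(992)) = 31, since 31^2 = 961 <= 992 < 1024 = 32^2.
Iterate m_{i+1} = d_i*a_i - m_i, d_{i+1} = (992 - m_{i+1}^2)/d_i, a_{i+1} = floor((a_0 + m_{i+1})/d_{i+1}):
  m_1 = 1*31 - 0 = 31, d_1 = (992 - 31^2)/1 = 31/1 = 31, a_1 = floor((31 + 31)/31) = 2.
  m_2 = 31*2 - 31 = 31, d_2 = (992 - 31^2)/31 = 31/31 = 1, a_2 = floor((31 + 31)/1) = 62.
  m_3 = 1*62 - 31 = 31, d_3 = (992 - 31^2)/1 = 31/1 = 31: (m_3, d_3) = (m_1, d_1) = (31, 31), so from here the quotients repeat a_1, a_2; the period length is 2.
So sqrt(992) = [31; (2, 62)] with period length k = 2.
k is even, so the fundamental solution of x^2 - 992y^2 = 1 is (p_{k-1}, q_{k-1}) = (p_1, q_1); compute convergents through index 1.
Convergents (p_i = a_i*p_{i-1} + p_{i-2}, q_i = a_i*q_{i-1} + q_{i-2} with p_{-2}=0, p_{-1}=1, q_{-2}=1, q_{-1}=0):
  i=0: a_0=31, p_0 = 31*1 + 0 = 31, q_0 = 31*0 + 1 = 1.
  i=1: a_1=2, p_1 = 2*31 + 1 = 63, q_1 = 2*1 + 0 = 2.
Check: 63^2 - 992*2^2 = 3969 - 3968 = 1, so (x, y) = (63, 2) solves the equation, and by the theorem it is the least positive solution.

(x, y) = (63, 2)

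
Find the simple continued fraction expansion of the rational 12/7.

[1; 1, 2, 2]

Run the Euclidean algorithm on 12 and 7; the successive quotients are the partial quotients a_0, a_1, ... (each step inverts the fractional part left over by the previous one):
  12 = 1*7 + 5, so a_0 = 1.
  7 = 1*5 + 2, so a_1 = 1.
  5 = 2*2 + 1, so a_2 = 2.
  2 = 2*1 + 0, so a_3 = 2.
The remainder reaches 0 after 4 divisions, so the expansion has 4 partial quotients, read off in order.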